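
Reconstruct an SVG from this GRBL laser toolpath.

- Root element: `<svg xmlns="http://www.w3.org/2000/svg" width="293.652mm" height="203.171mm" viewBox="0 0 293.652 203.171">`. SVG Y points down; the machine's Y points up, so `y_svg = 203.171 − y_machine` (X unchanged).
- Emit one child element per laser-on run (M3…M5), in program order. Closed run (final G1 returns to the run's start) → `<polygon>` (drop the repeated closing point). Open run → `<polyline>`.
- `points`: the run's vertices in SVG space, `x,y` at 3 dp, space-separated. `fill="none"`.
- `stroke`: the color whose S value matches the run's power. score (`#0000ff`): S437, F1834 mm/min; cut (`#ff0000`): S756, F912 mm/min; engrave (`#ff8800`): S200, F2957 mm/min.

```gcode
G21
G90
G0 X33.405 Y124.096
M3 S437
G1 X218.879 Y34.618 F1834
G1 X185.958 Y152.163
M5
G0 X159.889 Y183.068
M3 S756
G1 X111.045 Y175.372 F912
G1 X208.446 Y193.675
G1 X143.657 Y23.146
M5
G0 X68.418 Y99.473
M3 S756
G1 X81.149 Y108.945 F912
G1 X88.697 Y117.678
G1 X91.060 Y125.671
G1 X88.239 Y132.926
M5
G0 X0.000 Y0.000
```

y_svg = 203.171 − y_m.

[1] S437→`#0000ff` (score); open run; points: 33.405,79.075 218.879,168.553 185.958,51.008

[2] S756→`#ff0000` (cut); open run; points: 159.889,20.103 111.045,27.799 208.446,9.496 143.657,180.025

[3] S756→`#ff0000` (cut); open run; points: 68.418,103.698 81.149,94.226 88.697,85.493 91.060,77.500 88.239,70.245

<svg xmlns="http://www.w3.org/2000/svg" width="293.652mm" height="203.171mm" viewBox="0 0 293.652 203.171">
  <polyline points="33.405,79.075 218.879,168.553 185.958,51.008" fill="none" stroke="#0000ff"/>
  <polyline points="159.889,20.103 111.045,27.799 208.446,9.496 143.657,180.025" fill="none" stroke="#ff0000"/>
  <polyline points="68.418,103.698 81.149,94.226 88.697,85.493 91.060,77.500 88.239,70.245" fill="none" stroke="#ff0000"/>
</svg>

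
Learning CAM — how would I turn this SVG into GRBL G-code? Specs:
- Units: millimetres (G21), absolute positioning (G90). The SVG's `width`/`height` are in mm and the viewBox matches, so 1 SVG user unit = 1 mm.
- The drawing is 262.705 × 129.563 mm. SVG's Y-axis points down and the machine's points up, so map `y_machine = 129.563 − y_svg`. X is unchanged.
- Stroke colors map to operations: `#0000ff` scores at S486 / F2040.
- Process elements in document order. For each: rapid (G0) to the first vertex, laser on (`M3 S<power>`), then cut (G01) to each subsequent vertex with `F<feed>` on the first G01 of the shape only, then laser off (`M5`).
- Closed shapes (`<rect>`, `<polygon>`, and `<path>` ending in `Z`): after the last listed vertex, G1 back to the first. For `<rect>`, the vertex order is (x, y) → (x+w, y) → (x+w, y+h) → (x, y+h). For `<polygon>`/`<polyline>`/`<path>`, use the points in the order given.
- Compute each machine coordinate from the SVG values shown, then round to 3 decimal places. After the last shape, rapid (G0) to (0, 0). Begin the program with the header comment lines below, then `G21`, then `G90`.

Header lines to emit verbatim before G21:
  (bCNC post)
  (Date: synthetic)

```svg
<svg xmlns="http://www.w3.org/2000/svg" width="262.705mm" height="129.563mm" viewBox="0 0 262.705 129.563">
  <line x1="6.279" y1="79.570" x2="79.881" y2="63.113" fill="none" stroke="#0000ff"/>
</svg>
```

viewBox `0 0 262.705 129.563` with mm width/height → 1 unit = 1 mm. Flip: y_m = 129.563 − y_svg.

**Shape 1** — `<line>` line segment, stroke `#0000ff` → score (S486, F2040). Machine vertices: (6.279,49.993) → (79.881,66.450). Open path.

(bCNC post)
(Date: synthetic)
G21
G90
G0 X6.279 Y49.993
M3 S486
G01 X79.881 Y66.450 F2040
M5
G0 X0.000 Y0.000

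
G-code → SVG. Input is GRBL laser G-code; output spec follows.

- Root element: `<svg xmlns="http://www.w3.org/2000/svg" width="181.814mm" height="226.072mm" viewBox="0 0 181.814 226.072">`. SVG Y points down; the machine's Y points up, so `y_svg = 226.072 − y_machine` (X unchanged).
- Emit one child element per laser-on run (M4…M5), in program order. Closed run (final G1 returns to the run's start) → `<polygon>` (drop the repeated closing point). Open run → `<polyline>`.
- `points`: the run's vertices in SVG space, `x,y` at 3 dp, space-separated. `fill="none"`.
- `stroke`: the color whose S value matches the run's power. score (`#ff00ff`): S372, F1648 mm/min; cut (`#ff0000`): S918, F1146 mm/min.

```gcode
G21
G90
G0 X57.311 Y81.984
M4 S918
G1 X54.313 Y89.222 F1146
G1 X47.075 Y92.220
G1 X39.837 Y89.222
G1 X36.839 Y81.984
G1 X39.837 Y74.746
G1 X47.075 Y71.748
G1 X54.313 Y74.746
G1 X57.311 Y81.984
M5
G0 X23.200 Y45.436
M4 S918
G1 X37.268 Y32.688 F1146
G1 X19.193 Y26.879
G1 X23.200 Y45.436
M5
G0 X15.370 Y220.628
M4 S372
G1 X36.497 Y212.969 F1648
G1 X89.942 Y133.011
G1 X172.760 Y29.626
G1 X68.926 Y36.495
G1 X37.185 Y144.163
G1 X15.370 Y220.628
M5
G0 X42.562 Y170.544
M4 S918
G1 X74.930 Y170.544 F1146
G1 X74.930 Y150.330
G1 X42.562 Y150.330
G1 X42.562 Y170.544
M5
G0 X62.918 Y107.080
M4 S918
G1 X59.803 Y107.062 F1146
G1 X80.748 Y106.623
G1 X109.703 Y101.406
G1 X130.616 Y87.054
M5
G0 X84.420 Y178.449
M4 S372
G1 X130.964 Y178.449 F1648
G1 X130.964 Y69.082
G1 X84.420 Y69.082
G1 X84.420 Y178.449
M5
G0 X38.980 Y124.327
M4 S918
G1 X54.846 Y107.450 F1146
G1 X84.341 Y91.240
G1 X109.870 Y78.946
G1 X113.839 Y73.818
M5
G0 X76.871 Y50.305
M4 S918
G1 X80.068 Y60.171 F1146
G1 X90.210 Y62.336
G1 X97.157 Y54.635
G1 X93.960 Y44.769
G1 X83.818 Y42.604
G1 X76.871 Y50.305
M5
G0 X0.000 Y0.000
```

<svg xmlns="http://www.w3.org/2000/svg" width="181.814mm" height="226.072mm" viewBox="0 0 181.814 226.072">
  <polygon points="57.311,144.088 54.313,136.850 47.075,133.852 39.837,136.850 36.839,144.088 39.837,151.326 47.075,154.324 54.313,151.326" fill="none" stroke="#ff0000"/>
  <polygon points="23.200,180.636 37.268,193.384 19.193,199.193" fill="none" stroke="#ff0000"/>
  <polygon points="15.370,5.444 36.497,13.103 89.942,93.061 172.760,196.446 68.926,189.577 37.185,81.909" fill="none" stroke="#ff00ff"/>
  <polygon points="42.562,55.528 74.930,55.528 74.930,75.742 42.562,75.742" fill="none" stroke="#ff0000"/>
  <polyline points="62.918,118.992 59.803,119.010 80.748,119.449 109.703,124.666 130.616,139.018" fill="none" stroke="#ff0000"/>
  <polygon points="84.420,47.623 130.964,47.623 130.964,156.990 84.420,156.990" fill="none" stroke="#ff00ff"/>
  <polyline points="38.980,101.745 54.846,118.622 84.341,134.832 109.870,147.126 113.839,152.254" fill="none" stroke="#ff0000"/>
  <polygon points="76.871,175.767 80.068,165.901 90.210,163.736 97.157,171.437 93.960,181.303 83.818,183.468" fill="none" stroke="#ff0000"/>
</svg>

y_svg = 226.072 − y_m.

[1] S918→`#ff0000` (cut); closed run; points: 57.311,144.088 54.313,136.850 47.075,133.852 39.837,136.850 36.839,144.088 39.837,151.326 47.075,154.324 54.313,151.326

[2] S918→`#ff0000` (cut); closed run; points: 23.200,180.636 37.268,193.384 19.193,199.193

[3] S372→`#ff00ff` (score); closed run; points: 15.370,5.444 36.497,13.103 89.942,93.061 172.760,196.446 68.926,189.577 37.185,81.909

[4] S918→`#ff0000` (cut); closed run; points: 42.562,55.528 74.930,55.528 74.930,75.742 42.562,75.742

[5] S918→`#ff0000` (cut); open run; points: 62.918,118.992 59.803,119.010 80.748,119.449 109.703,124.666 130.616,139.018

[6] S372→`#ff00ff` (score); closed run; points: 84.420,47.623 130.964,47.623 130.964,156.990 84.420,156.990

[7] S918→`#ff0000` (cut); open run; points: 38.980,101.745 54.846,118.622 84.341,134.832 109.870,147.126 113.839,152.254

[8] S918→`#ff0000` (cut); closed run; points: 76.871,175.767 80.068,165.901 90.210,163.736 97.157,171.437 93.960,181.303 83.818,183.468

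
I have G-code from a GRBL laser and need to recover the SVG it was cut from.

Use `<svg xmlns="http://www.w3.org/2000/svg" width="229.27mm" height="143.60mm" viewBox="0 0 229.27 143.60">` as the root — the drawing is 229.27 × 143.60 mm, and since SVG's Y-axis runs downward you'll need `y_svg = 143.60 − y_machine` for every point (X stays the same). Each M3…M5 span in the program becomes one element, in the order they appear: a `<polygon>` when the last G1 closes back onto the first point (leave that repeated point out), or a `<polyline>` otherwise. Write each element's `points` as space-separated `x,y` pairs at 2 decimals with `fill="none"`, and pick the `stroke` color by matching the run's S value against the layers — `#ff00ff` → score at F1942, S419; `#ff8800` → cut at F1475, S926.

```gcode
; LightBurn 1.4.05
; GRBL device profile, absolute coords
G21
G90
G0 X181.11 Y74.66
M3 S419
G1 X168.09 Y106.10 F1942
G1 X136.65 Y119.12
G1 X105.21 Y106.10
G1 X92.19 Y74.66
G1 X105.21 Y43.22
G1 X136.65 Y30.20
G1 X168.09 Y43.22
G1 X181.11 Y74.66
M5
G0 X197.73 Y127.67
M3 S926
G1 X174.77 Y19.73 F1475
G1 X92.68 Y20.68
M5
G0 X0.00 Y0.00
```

Machine Y-up, SVG Y-down with viewBox height 143.60, so y_svg = 143.60 − y_machine; X carries over.

Run 1: the run's S419 means `#ff00ff` (score). The run returns to its start, so emit a `<polygon>` with points (Y-flipped): 181.11,68.94 168.09,37.50 136.65,24.48 105.21,37.50 92.19,68.94 105.21,100.38 136.65,113.40 168.09,100.38.

Run 2: S926 ⇒ cut layer `#ff8800`. The run is open, so emit a `<polyline>` with points (Y-flipped): 197.73,15.93 174.77,123.87 92.68,122.92.

<svg xmlns="http://www.w3.org/2000/svg" width="229.27mm" height="143.60mm" viewBox="0 0 229.27 143.60">
  <polygon points="181.11,68.94 168.09,37.50 136.65,24.48 105.21,37.50 92.19,68.94 105.21,100.38 136.65,113.40 168.09,100.38" fill="none" stroke="#ff00ff"/>
  <polyline points="197.73,15.93 174.77,123.87 92.68,122.92" fill="none" stroke="#ff8800"/>
</svg>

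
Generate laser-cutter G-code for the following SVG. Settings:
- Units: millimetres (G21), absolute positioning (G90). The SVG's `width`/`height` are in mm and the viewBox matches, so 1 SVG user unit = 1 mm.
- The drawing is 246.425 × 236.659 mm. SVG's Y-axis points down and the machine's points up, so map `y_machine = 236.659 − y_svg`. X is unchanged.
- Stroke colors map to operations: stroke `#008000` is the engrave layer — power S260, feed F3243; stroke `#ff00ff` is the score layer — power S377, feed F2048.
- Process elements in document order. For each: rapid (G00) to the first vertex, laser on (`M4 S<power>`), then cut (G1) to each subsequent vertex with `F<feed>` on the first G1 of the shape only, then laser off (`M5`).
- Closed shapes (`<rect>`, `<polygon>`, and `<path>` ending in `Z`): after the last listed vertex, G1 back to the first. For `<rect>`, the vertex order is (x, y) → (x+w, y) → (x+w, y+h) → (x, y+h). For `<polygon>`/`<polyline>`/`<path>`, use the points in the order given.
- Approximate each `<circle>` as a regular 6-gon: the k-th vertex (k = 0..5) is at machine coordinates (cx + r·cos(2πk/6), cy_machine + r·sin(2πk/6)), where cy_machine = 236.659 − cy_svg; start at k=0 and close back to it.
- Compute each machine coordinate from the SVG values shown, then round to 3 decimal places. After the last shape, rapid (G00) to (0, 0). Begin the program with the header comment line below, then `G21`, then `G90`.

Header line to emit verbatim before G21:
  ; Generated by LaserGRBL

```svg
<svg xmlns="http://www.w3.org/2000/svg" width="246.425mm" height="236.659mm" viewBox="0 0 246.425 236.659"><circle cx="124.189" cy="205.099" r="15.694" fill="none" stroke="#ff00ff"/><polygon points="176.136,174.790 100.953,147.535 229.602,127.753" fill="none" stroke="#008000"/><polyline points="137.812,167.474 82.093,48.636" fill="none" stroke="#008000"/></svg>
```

; Generated by LaserGRBL
G21
G90
G00 X139.883 Y31.560
M4 S377
G1 X132.036 Y45.151 F2048
G1 X116.342 Y45.151
G1 X108.495 Y31.560
G1 X116.342 Y17.969
G1 X132.036 Y17.969
G1 X139.883 Y31.560
M5
G00 X176.136 Y61.869
M4 S260
G1 X100.953 Y89.124 F3243
G1 X229.602 Y108.906
G1 X176.136 Y61.869
M5
G00 X137.812 Y69.185
M4 S260
G1 X82.093 Y188.023 F3243
M5
G00 X0.000 Y0.000

viewBox `0 0 246.425 236.659` with mm width/height → 1 unit = 1 mm. Flip: y_m = 236.659 − y_svg.

**Shape 1** — `<circle>` circle, stroke `#ff00ff` → score (S377, F2048). Machine vertices: (139.883,31.560) → (132.036,45.151) → (116.342,45.151) → (108.495,31.560) → (116.342,17.969) → (132.036,17.969) → (139.883,31.560). Closed: final G1 returns to the first vertex.

**Shape 2** — `<polygon>` closed polygon, stroke `#008000` → engrave (S260, F3243). Machine vertices: (176.136,61.869) → (100.953,89.124) → (229.602,108.906) → (176.136,61.869). Closed: final G1 returns to the first vertex.

**Shape 3** — `<polyline>` line segment, stroke `#008000` → engrave (S260, F3243). Machine vertices: (137.812,69.185) → (82.093,188.023). Open path.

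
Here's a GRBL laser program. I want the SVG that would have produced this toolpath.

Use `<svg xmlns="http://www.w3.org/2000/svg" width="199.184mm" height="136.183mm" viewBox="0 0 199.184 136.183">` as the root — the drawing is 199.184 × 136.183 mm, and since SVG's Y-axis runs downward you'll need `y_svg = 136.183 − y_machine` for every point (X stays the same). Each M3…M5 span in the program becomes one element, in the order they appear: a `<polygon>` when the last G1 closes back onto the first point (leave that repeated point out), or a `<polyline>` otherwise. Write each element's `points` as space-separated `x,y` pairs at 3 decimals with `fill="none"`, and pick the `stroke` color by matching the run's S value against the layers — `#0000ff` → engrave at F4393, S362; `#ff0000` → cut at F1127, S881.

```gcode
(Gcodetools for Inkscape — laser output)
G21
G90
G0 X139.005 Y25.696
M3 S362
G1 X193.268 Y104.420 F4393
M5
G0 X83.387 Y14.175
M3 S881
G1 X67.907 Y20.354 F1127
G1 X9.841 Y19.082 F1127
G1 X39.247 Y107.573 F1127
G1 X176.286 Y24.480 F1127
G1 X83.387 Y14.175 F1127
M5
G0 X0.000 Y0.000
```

Machine Y-up, SVG Y-down with viewBox height 136.183, so y_svg = 136.183 − y_machine; X carries over.

Run 1: S362 ⇒ engrave layer `#0000ff`. The run is open, so emit a `<polyline>` with points (Y-flipped): 139.005,110.487 193.268,31.763.

Run 2: power S881 maps to stroke `#ff0000` (cut). The run returns to its start, so emit a `<polygon>` with points (Y-flipped): 83.387,122.008 67.907,115.829 9.841,117.101 39.247,28.610 176.286,111.703.

<svg xmlns="http://www.w3.org/2000/svg" width="199.184mm" height="136.183mm" viewBox="0 0 199.184 136.183">
  <polyline points="139.005,110.487 193.268,31.763" fill="none" stroke="#0000ff"/>
  <polygon points="83.387,122.008 67.907,115.829 9.841,117.101 39.247,28.610 176.286,111.703" fill="none" stroke="#ff0000"/>
</svg>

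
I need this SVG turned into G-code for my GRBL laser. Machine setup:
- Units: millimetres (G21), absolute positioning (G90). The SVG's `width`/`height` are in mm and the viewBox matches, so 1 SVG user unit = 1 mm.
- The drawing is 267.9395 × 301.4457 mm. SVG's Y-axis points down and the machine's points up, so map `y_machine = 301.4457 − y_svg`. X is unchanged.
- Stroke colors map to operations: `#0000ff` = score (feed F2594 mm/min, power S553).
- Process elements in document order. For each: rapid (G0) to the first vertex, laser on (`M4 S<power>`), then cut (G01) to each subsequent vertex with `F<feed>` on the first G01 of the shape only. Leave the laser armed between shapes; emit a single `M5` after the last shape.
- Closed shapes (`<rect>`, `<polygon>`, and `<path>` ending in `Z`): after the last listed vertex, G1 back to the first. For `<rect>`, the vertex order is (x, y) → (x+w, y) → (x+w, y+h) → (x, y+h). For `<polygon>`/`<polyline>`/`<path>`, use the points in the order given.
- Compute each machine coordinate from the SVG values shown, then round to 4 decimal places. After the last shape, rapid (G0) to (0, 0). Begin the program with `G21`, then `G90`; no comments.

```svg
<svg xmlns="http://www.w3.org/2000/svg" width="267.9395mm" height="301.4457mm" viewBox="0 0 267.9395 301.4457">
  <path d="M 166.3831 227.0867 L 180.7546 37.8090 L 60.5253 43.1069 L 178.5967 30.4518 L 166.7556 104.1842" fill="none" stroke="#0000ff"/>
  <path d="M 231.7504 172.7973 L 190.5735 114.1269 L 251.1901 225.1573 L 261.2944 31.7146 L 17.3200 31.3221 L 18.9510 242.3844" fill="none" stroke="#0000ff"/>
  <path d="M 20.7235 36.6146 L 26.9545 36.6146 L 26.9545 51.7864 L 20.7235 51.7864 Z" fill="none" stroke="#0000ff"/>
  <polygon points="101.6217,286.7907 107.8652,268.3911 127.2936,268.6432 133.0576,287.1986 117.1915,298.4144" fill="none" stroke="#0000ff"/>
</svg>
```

1 u = 1 mm; y_m = 301.4457 − y.

[1] `<path>` open polyline, #0000ff→score S553 F2594: (166.3831,74.3590) → (180.7546,263.6367) → (60.5253,258.3388) → (178.5967,270.9939) → (166.7556,197.2615)

[2] `<path>` open polyline, #0000ff→score S553 F2594: (231.7504,128.6484) → (190.5735,187.3188) → (251.1901,76.2884) → (261.2944,269.7311) → (17.3200,270.1236) → (18.9510,59.0613)

[3] `<path>` rectangle, #0000ff→score S553 F2594: (20.7235,264.8311) → (26.9545,264.8311) → (26.9545,249.6593) → (20.7235,249.6593) → (20.7235,264.8311) (closed)

[4] `<polygon>` regular polygon, #0000ff→score S553 F2594: (101.6217,14.6550) → (107.8652,33.0546) → (127.2936,32.8025) → (133.0576,14.2471) → (117.1915,3.0313) → (101.6217,14.6550) (closed)

G21
G90
G0 X166.3831 Y74.3590
M4 S553
G01 X180.7546 Y263.6367 F2594
G01 X60.5253 Y258.3388
G01 X178.5967 Y270.9939
G01 X166.7556 Y197.2615
G0 X231.7504 Y128.6484
M4 S553
G01 X190.5735 Y187.3188 F2594
G01 X251.1901 Y76.2884
G01 X261.2944 Y269.7311
G01 X17.3200 Y270.1236
G01 X18.9510 Y59.0613
G0 X20.7235 Y264.8311
M4 S553
G01 X26.9545 Y264.8311 F2594
G01 X26.9545 Y249.6593
G01 X20.7235 Y249.6593
G01 X20.7235 Y264.8311
G0 X101.6217 Y14.6550
M4 S553
G01 X107.8652 Y33.0546 F2594
G01 X127.2936 Y32.8025
G01 X133.0576 Y14.2471
G01 X117.1915 Y3.0313
G01 X101.6217 Y14.6550
M5
G0 X0.0000 Y0.0000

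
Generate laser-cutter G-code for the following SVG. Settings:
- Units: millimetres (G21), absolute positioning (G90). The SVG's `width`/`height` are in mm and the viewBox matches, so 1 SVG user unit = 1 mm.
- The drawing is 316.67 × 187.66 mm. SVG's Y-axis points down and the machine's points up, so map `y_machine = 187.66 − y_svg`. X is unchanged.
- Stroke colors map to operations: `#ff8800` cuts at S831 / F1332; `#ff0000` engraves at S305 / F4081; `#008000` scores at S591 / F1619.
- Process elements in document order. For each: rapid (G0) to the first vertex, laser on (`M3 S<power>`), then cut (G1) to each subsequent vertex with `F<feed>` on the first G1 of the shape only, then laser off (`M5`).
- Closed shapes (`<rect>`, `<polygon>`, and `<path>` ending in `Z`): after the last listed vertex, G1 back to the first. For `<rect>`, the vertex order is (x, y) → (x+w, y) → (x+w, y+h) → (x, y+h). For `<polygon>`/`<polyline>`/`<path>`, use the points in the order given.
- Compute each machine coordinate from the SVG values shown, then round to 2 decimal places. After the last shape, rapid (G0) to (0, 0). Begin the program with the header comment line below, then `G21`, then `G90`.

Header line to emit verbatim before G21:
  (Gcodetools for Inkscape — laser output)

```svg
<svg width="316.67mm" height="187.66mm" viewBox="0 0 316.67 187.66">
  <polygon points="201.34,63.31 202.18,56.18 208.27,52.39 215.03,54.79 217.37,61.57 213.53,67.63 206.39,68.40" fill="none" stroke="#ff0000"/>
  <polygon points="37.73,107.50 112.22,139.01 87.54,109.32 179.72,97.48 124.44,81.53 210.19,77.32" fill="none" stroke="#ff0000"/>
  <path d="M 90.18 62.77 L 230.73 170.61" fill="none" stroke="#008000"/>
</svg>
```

(Gcodetools for Inkscape — laser output)
G21
G90
G0 X201.34 Y124.35
M3 S305
G1 X202.18 Y131.48 F4081
G1 X208.27 Y135.27
G1 X215.03 Y132.87
G1 X217.37 Y126.09
G1 X213.53 Y120.03
G1 X206.39 Y119.26
G1 X201.34 Y124.35
M5
G0 X37.73 Y80.16
M3 S305
G1 X112.22 Y48.65 F4081
G1 X87.54 Y78.34
G1 X179.72 Y90.18
G1 X124.44 Y106.13
G1 X210.19 Y110.34
G1 X37.73 Y80.16
M5
G0 X90.18 Y124.89
M3 S591
G1 X230.73 Y17.05 F1619
M5
G0 X0.00 Y0.00

viewBox `0 0 316.67 187.66` with mm width/height → 1 unit = 1 mm. Flip: y_m = 187.66 − y_svg.

**Shape 1** — `<polygon>` regular polygon, stroke `#ff0000` → engrave (S305, F4081). Machine vertices: (201.34,124.35) → (202.18,131.48) → (208.27,135.27) → (215.03,132.87) → (217.37,126.09) → (213.53,120.03) → (206.39,119.26) → (201.34,124.35). Closed: final G1 returns to the first vertex.

**Shape 2** — `<polygon>` closed polygon, stroke `#ff0000` → engrave (S305, F4081). Machine vertices: (37.73,80.16) → (112.22,48.65) → (87.54,78.34) → (179.72,90.18) → (124.44,106.13) → (210.19,110.34) → (37.73,80.16). Closed: final G1 returns to the first vertex.

**Shape 3** — `<path>` line segment, stroke `#008000` → score (S591, F1619). Machine vertices: (90.18,124.89) → (230.73,17.05). Open path.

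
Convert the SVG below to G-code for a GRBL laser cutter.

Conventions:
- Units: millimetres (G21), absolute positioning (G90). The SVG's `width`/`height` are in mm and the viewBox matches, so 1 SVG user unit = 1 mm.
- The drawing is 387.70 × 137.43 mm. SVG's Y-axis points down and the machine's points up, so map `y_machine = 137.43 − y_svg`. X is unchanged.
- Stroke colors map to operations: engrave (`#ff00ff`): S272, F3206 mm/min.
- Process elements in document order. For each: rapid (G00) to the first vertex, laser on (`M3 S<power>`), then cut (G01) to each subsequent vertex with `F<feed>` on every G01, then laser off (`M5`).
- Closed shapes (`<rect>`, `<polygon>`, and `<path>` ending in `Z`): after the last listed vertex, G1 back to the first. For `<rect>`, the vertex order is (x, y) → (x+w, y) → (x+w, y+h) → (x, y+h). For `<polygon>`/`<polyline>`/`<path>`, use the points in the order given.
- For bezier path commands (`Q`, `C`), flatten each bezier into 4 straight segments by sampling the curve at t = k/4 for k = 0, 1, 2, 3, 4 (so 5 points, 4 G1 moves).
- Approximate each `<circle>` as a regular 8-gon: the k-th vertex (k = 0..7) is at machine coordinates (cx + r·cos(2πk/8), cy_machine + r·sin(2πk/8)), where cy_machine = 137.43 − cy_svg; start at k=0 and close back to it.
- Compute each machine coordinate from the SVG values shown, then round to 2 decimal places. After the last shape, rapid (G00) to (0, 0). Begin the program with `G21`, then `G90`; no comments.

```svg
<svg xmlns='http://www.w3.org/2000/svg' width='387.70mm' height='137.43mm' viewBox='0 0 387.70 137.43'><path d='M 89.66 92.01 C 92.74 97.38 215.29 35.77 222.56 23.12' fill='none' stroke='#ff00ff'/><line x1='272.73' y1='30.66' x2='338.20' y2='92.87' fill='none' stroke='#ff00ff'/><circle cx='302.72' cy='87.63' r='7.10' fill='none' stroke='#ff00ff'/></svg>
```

Since the viewBox matches the mm dimensions, user units are millimetres directly. The only transform is the Y-flip y_m = 137.43 − y_svg.

Shape 1 is a cubic bezier drawn with `<path>`. Its stroke #ff00ff means engrave at S272, F3206. After flipping Y the toolpath is (89.66,45.42) → (110.70,52.14) → (154.54,73.11) → (199.16,97.45) → (222.56,114.31).

Shape 2 is a line segment drawn with `<line>`. Its stroke #ff00ff means engrave at S272, F3206. After flipping Y the toolpath is (272.73,106.77) → (338.20,44.56).

Shape 3 is a circle drawn with `<circle>`. Its stroke #ff00ff means engrave at S272, F3206. After flipping Y the toolpath is (309.82,49.80) → (307.74,54.82) → (302.72,56.90) → (297.70,54.82) → (295.62,49.80) → (297.70,44.78) → (302.72,42.70) → (307.74,44.78) → (309.82,49.80), returning to the start.

G21
G90
G00 X89.66 Y45.42
M3 S272
G01 X110.70 Y52.14 F3206
G01 X154.54 Y73.11 F3206
G01 X199.16 Y97.45 F3206
G01 X222.56 Y114.31 F3206
M5
G00 X272.73 Y106.77
M3 S272
G01 X338.20 Y44.56 F3206
M5
G00 X309.82 Y49.80
M3 S272
G01 X307.74 Y54.82 F3206
G01 X302.72 Y56.90 F3206
G01 X297.70 Y54.82 F3206
G01 X295.62 Y49.80 F3206
G01 X297.70 Y44.78 F3206
G01 X302.72 Y42.70 F3206
G01 X307.74 Y44.78 F3206
G01 X309.82 Y49.80 F3206
M5
G00 X0.00 Y0.00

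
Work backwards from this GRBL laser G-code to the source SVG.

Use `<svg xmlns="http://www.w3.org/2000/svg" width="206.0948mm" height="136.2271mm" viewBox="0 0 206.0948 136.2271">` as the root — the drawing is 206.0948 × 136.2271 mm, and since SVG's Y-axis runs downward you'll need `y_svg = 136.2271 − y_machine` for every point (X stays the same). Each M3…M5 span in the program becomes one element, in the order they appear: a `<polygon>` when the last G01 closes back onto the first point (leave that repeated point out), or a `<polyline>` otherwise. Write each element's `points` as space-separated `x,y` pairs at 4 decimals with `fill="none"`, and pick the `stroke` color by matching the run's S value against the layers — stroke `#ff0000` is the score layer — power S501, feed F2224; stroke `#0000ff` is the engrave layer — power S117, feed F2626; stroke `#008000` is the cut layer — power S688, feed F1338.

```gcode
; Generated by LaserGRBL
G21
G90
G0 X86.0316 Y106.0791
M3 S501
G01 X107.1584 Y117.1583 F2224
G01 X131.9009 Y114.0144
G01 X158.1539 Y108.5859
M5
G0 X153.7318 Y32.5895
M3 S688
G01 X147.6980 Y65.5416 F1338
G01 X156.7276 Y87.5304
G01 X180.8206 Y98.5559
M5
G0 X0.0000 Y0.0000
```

<svg xmlns="http://www.w3.org/2000/svg" width="206.0948mm" height="136.2271mm" viewBox="0 0 206.0948 136.2271">
  <polyline points="86.0316,30.1480 107.1584,19.0688 131.9009,22.2127 158.1539,27.6412" fill="none" stroke="#ff0000"/>
  <polyline points="153.7318,103.6376 147.6980,70.6855 156.7276,48.6967 180.8206,37.6712" fill="none" stroke="#008000"/>
</svg>

Each laser-on run becomes one SVG element. Flip Y back into SVG space with y_svg = 136.2271 − y_machine.

Run 1: the run's S501 means `#ff0000` (score). The run is open, so emit a `<polyline>` with points (Y-flipped): 86.0316,30.1480 107.1584,19.0688 131.9009,22.2127 158.1539,27.6412.

Run 2: power S688 maps to stroke `#008000` (cut). The run is open, so emit a `<polyline>` with points (Y-flipped): 153.7318,103.6376 147.6980,70.6855 156.7276,48.6967 180.8206,37.6712.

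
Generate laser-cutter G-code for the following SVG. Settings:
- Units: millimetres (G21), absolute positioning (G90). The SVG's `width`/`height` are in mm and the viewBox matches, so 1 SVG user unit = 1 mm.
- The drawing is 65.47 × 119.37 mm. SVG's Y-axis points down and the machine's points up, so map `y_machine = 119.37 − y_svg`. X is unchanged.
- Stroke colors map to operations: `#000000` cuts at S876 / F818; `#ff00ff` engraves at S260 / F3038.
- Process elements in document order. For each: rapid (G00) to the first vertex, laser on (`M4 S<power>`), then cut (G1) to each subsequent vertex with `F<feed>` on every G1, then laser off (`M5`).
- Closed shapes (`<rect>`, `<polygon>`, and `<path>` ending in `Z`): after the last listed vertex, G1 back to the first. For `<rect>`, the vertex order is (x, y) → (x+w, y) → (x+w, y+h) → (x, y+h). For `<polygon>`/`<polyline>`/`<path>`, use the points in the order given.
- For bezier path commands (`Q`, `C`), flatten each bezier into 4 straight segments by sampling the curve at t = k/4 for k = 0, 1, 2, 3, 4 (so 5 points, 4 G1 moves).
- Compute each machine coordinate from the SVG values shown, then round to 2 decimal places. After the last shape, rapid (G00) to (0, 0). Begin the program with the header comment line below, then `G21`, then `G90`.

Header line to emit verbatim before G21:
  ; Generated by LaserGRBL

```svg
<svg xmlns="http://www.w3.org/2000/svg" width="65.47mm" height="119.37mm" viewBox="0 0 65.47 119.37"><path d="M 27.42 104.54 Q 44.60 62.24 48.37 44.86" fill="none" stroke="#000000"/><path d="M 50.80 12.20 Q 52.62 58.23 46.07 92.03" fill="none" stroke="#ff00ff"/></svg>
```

viewBox `0 0 65.47 119.37` with mm width/height → 1 unit = 1 mm. Flip: y_m = 119.37 − y_svg.

**Shape 1** — `<path>` quadratic bezier, stroke `#000000` → cut (S876, F818). Control points (SVG): P0=(27.42,104.54), P1=(44.60,62.24), P2=(48.37,44.86); sampled at t=k/4. Machine vertices: (27.42,14.83) → (35.17,34.42) → (41.25,50.90) → (45.65,64.26) → (48.37,74.51). Open path.

**Shape 2** — `<path>` quadratic bezier, stroke `#ff00ff` → engrave (S260, F3038). Control points (SVG): P0=(50.80,12.20), P1=(52.62,58.23), P2=(46.07,92.03); sampled at t=k/4. Machine vertices: (50.80,107.17) → (51.19,84.92) → (50.53,64.20) → (48.82,45.00) → (46.07,27.34). Open path.

; Generated by LaserGRBL
G21
G90
G00 X27.42 Y14.83
M4 S876
G1 X35.17 Y34.42 F818
G1 X41.25 Y50.90 F818
G1 X45.65 Y64.26 F818
G1 X48.37 Y74.51 F818
M5
G00 X50.80 Y107.17
M4 S260
G1 X51.19 Y84.92 F3038
G1 X50.53 Y64.20 F3038
G1 X48.82 Y45.00 F3038
G1 X46.07 Y27.34 F3038
M5
G00 X0.00 Y0.00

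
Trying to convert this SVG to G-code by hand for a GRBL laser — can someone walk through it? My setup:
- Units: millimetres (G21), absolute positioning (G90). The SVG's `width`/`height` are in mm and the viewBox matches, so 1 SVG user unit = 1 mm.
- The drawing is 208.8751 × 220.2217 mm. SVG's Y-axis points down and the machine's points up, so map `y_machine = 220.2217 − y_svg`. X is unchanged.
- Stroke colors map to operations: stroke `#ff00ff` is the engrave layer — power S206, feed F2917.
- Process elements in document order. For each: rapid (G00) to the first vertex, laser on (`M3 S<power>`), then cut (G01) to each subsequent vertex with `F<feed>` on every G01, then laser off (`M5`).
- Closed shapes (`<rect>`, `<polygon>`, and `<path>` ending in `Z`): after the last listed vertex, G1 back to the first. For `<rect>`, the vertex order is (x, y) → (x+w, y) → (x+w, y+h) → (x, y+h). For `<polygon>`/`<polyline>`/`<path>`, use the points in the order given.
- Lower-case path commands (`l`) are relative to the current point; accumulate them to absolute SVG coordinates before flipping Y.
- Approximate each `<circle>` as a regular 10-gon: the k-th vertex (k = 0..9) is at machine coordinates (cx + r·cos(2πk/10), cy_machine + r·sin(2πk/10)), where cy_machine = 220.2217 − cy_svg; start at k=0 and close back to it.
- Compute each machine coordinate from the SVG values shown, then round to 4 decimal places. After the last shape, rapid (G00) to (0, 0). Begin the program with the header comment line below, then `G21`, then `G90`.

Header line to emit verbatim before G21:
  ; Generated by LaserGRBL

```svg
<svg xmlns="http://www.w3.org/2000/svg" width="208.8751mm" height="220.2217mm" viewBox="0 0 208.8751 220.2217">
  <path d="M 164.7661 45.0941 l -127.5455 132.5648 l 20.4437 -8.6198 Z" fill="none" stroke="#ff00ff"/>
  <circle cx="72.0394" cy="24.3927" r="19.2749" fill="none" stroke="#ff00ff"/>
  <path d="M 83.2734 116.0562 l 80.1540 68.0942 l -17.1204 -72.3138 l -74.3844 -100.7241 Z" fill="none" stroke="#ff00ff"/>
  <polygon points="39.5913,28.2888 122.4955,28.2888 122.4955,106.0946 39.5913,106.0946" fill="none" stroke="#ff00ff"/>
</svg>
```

viewBox `0 0 208.8751 220.2217` with mm width/height → 1 unit = 1 mm. Flip: y_m = 220.2217 − y_svg.

**Shape 1** — `<path>` closed polygon, stroke `#ff00ff` → engrave (S206, F2917). Machine vertices: (164.7661,175.1276) → (37.2206,42.5628) → (57.6643,51.1826) → (164.7661,175.1276). Closed: final G1 returns to the first vertex.

**Shape 2** — `<circle>` circle, stroke `#ff00ff` → engrave (S206, F2917). Machine vertices: (91.3143,195.8290) → (87.6331,207.1585) → (77.9957,214.1605) → (66.0831,214.1605) → (56.4457,207.1585) → (52.7645,195.8290) → (56.4457,184.4995) → (66.0831,177.4975) → (77.9957,177.4975) → (87.6331,184.4995) → (91.3143,195.8290). Closed: final G1 returns to the first vertex.

**Shape 3** — `<path>` closed polygon, stroke `#ff00ff` → engrave (S206, F2917). Machine vertices: (83.2734,104.1655) → (163.4274,36.0713) → (146.3070,108.3851) → (71.9226,209.1092) → (83.2734,104.1655). Closed: final G1 returns to the first vertex.

**Shape 4** — `<polygon>` rectangle, stroke `#ff00ff` → engrave (S206, F2917). Machine vertices: (39.5913,191.9329) → (122.4955,191.9329) → (122.4955,114.1271) → (39.5913,114.1271) → (39.5913,191.9329). Closed: final G1 returns to the first vertex.

; Generated by LaserGRBL
G21
G90
G00 X164.7661 Y175.1276
M3 S206
G01 X37.2206 Y42.5628 F2917
G01 X57.6643 Y51.1826 F2917
G01 X164.7661 Y175.1276 F2917
M5
G00 X91.3143 Y195.8290
M3 S206
G01 X87.6331 Y207.1585 F2917
G01 X77.9957 Y214.1605 F2917
G01 X66.0831 Y214.1605 F2917
G01 X56.4457 Y207.1585 F2917
G01 X52.7645 Y195.8290 F2917
G01 X56.4457 Y184.4995 F2917
G01 X66.0831 Y177.4975 F2917
G01 X77.9957 Y177.4975 F2917
G01 X87.6331 Y184.4995 F2917
G01 X91.3143 Y195.8290 F2917
M5
G00 X83.2734 Y104.1655
M3 S206
G01 X163.4274 Y36.0713 F2917
G01 X146.3070 Y108.3851 F2917
G01 X71.9226 Y209.1092 F2917
G01 X83.2734 Y104.1655 F2917
M5
G00 X39.5913 Y191.9329
M3 S206
G01 X122.4955 Y191.9329 F2917
G01 X122.4955 Y114.1271 F2917
G01 X39.5913 Y114.1271 F2917
G01 X39.5913 Y191.9329 F2917
M5
G00 X0.0000 Y0.0000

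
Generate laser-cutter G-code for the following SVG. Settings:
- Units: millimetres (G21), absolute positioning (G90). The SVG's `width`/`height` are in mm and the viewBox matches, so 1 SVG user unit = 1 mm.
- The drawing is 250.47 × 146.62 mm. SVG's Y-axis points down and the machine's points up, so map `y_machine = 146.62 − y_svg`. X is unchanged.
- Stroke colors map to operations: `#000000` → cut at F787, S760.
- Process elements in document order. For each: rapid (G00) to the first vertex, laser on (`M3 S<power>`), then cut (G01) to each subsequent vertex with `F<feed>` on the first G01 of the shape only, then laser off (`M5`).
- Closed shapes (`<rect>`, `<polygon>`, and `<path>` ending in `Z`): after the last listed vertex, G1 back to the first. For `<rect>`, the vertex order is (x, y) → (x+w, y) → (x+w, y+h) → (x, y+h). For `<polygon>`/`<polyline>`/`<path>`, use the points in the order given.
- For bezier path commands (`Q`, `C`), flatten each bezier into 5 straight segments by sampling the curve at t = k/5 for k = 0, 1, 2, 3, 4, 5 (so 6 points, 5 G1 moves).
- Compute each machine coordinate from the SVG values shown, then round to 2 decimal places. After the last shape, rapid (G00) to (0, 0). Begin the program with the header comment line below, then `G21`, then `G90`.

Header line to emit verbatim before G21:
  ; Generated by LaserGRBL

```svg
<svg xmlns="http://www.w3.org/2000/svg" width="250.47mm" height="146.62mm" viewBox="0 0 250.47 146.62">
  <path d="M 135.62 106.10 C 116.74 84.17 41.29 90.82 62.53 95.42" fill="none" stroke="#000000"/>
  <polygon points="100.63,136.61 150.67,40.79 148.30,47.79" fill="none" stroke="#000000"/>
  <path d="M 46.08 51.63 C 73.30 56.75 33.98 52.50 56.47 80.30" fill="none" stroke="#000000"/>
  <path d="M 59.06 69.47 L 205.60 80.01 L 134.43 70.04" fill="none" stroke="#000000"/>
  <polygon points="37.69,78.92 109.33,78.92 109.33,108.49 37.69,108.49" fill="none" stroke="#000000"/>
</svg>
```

1 u = 1 mm; y_m = 146.62 − y.

[1] `<path>` cubic bezier, #000000→cut S760 F787: (135.62,40.52) → (118.73,50.49) → (95.62,55.08) → (73.64,55.74) → (60.16,53.96) → (62.53,51.20)

[2] `<polygon>` closed polygon, #000000→cut S760 F787: (100.63,10.01) → (150.67,105.83) → (148.30,98.83) → (100.63,10.01) (closed)

[3] `<path>` cubic bezier, #000000→cut S760 F787: (46.08,94.99) → (55.45,92.71) → (55.02,90.69) → (50.94,86.95) → (49.37,79.49) → (56.47,66.32)

[4] `<path>` open polyline, #000000→cut S760 F787: (59.06,77.15) → (205.60,66.61) → (134.43,76.58)

[5] `<polygon>` rectangle, #000000→cut S760 F787: (37.69,67.70) → (109.33,67.70) → (109.33,38.13) → (37.69,38.13) → (37.69,67.70) (closed)

; Generated by LaserGRBL
G21
G90
G00 X135.62 Y40.52
M3 S760
G01 X118.73 Y50.49 F787
G01 X95.62 Y55.08
G01 X73.64 Y55.74
G01 X60.16 Y53.96
G01 X62.53 Y51.20
M5
G00 X100.63 Y10.01
M3 S760
G01 X150.67 Y105.83 F787
G01 X148.30 Y98.83
G01 X100.63 Y10.01
M5
G00 X46.08 Y94.99
M3 S760
G01 X55.45 Y92.71 F787
G01 X55.02 Y90.69
G01 X50.94 Y86.95
G01 X49.37 Y79.49
G01 X56.47 Y66.32
M5
G00 X59.06 Y77.15
M3 S760
G01 X205.60 Y66.61 F787
G01 X134.43 Y76.58
M5
G00 X37.69 Y67.70
M3 S760
G01 X109.33 Y67.70 F787
G01 X109.33 Y38.13
G01 X37.69 Y38.13
G01 X37.69 Y67.70
M5
G00 X0.00 Y0.00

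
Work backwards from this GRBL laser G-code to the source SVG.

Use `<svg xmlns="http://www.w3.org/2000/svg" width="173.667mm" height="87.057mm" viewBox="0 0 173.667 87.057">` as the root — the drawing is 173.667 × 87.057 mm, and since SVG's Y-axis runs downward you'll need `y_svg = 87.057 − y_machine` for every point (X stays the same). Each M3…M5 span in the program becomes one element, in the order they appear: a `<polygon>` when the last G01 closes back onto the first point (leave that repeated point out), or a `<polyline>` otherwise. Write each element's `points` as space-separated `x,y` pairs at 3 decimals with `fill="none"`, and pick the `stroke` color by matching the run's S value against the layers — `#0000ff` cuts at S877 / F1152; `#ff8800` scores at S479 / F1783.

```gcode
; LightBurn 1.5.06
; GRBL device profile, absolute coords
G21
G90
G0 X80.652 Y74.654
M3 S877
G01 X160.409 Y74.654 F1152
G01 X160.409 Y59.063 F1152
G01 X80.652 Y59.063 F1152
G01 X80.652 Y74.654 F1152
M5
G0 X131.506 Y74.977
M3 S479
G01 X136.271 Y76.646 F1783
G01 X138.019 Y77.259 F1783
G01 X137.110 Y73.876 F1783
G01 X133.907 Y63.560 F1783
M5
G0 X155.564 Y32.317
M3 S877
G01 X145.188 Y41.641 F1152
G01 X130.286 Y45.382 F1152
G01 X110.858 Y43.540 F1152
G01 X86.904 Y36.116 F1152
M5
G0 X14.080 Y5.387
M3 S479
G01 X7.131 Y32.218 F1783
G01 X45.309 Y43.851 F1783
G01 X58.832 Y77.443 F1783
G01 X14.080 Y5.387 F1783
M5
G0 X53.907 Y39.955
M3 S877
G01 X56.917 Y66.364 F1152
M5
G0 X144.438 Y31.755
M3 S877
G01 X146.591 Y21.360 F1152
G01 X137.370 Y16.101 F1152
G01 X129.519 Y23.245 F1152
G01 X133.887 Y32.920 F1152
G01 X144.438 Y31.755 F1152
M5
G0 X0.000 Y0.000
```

<svg xmlns="http://www.w3.org/2000/svg" width="173.667mm" height="87.057mm" viewBox="0 0 173.667 87.057">
  <polygon points="80.652,12.403 160.409,12.403 160.409,27.994 80.652,27.994" fill="none" stroke="#0000ff"/>
  <polyline points="131.506,12.080 136.271,10.411 138.019,9.798 137.110,13.181 133.907,23.497" fill="none" stroke="#ff8800"/>
  <polyline points="155.564,54.740 145.188,45.416 130.286,41.675 110.858,43.517 86.904,50.941" fill="none" stroke="#0000ff"/>
  <polygon points="14.080,81.670 7.131,54.839 45.309,43.206 58.832,9.614" fill="none" stroke="#ff8800"/>
  <polyline points="53.907,47.102 56.917,20.693" fill="none" stroke="#0000ff"/>
  <polygon points="144.438,55.302 146.591,65.697 137.370,70.956 129.519,63.812 133.887,54.137" fill="none" stroke="#0000ff"/>
</svg>

Each laser-on run becomes one SVG element. Flip Y back into SVG space with y_svg = 87.057 − y_machine.

Run 1: the run's S877 means `#0000ff` (cut). The run returns to its start, so emit a `<polygon>` with points (Y-flipped): 80.652,12.403 160.409,12.403 160.409,27.994 80.652,27.994.

Run 2: the run's S479 means `#ff8800` (score). The run is open, so emit a `<polyline>` with points (Y-flipped): 131.506,12.080 136.271,10.411 138.019,9.798 137.110,13.181 133.907,23.497.

Run 3: S877 ⇒ cut layer `#0000ff`. The run is open, so emit a `<polyline>` with points (Y-flipped): 155.564,54.740 145.188,45.416 130.286,41.675 110.858,43.517 86.904,50.941.

Run 4: power S479 maps to stroke `#ff8800` (score). The run returns to its start, so emit a `<polygon>` with points (Y-flipped): 14.080,81.670 7.131,54.839 45.309,43.206 58.832,9.614.

Run 5: S877 ⇒ cut layer `#0000ff`. The run is open, so emit a `<polyline>` with points (Y-flipped): 53.907,47.102 56.917,20.693.

Run 6: the run's S877 means `#0000ff` (cut). The run returns to its start, so emit a `<polygon>` with points (Y-flipped): 144.438,55.302 146.591,65.697 137.370,70.956 129.519,63.812 133.887,54.137.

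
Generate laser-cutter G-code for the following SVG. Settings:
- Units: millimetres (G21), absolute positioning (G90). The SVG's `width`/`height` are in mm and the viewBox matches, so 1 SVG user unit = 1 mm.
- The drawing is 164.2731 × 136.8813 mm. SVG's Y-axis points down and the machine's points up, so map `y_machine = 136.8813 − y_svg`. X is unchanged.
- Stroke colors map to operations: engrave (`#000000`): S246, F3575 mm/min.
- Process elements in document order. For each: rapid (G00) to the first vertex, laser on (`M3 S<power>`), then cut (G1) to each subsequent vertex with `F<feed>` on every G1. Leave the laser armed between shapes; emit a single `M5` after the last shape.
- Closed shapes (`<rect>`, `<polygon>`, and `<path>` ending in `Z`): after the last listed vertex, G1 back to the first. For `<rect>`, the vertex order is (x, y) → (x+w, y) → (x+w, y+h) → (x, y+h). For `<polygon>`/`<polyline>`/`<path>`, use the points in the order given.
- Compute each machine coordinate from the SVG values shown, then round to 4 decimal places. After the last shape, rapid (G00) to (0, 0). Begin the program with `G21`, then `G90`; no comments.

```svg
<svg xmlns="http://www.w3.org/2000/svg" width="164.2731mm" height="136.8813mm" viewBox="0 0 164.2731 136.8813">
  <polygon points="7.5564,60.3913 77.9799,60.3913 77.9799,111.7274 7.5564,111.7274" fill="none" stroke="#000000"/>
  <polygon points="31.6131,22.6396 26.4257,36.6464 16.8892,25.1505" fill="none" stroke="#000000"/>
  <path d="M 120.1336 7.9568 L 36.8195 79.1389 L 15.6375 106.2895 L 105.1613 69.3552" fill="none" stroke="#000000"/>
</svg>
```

G21
G90
G00 X7.5564 Y76.4900
M3 S246
G1 X77.9799 Y76.4900 F3575
G1 X77.9799 Y25.1539 F3575
G1 X7.5564 Y25.1539 F3575
G1 X7.5564 Y76.4900 F3575
G00 X31.6131 Y114.2417
M3 S246
G1 X26.4257 Y100.2349 F3575
G1 X16.8892 Y111.7308 F3575
G1 X31.6131 Y114.2417 F3575
G00 X120.1336 Y128.9245
M3 S246
G1 X36.8195 Y57.7424 F3575
G1 X15.6375 Y30.5918 F3575
G1 X105.1613 Y67.5261 F3575
M5
G00 X0.0000 Y0.0000

Since the viewBox matches the mm dimensions, user units are millimetres directly. The only transform is the Y-flip y_m = 136.8813 − y_svg.

Shape 1 is a rectangle drawn with `<polygon>`. Its stroke #000000 means engrave at S246, F3575. After flipping Y the toolpath is (7.5564,76.4900) → (77.9799,76.4900) → (77.9799,25.1539) → (7.5564,25.1539) → (7.5564,76.4900), returning to the start.

Shape 2 is a regular polygon drawn with `<polygon>`. Its stroke #000000 means engrave at S246, F3575. After flipping Y the toolpath is (31.6131,114.2417) → (26.4257,100.2349) → (16.8892,111.7308) → (31.6131,114.2417), returning to the start.

Shape 3 is a open polyline drawn with `<path>`. Its stroke #000000 means engrave at S246, F3575. After flipping Y the toolpath is (120.1336,128.9245) → (36.8195,57.7424) → (15.6375,30.5918) → (105.1613,67.5261).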